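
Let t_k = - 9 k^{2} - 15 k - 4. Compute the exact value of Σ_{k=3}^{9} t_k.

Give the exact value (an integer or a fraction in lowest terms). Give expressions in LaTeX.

Σ = -3178

r(k) = (3*k + 7)/(3*k + 1) after simplifying.
Factor: A=1; B=1; C=k**2 + 5*k/3 + 4/9.
Key eq: (1)·f(k+1) = (1)·f(k) + (k**2 + 5*k/3 + 4/9).
From deg A=0, deg B=0, deg C=2: d=3.
Solving with deg f ≤ 3: f(k) = k*(3*k**2 + 3*k - 2)/9.
Certificate R = B(k−1)f/C = k*(3*k**2 + 3*k - 2)/((3*k + 1)*(3*k + 4)) gives s_k = k*(-3*k**2 - 3*k + 2).
Check: Δs_k = -9*k**2 - 15*k - 4. ✓
Evaluate s at k=10 and k=3: -3280 and -102; difference -3178.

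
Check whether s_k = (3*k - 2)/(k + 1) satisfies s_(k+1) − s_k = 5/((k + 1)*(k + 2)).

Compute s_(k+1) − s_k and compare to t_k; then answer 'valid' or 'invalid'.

s_(k+1) = (3*k + 1)/(k + 2)
s_(k+1) − s_k = 5/(k**2 + 3*k + 2)
(s_(k+1) − s_k) − t_k = 0

Valid — Δs_k = t_k.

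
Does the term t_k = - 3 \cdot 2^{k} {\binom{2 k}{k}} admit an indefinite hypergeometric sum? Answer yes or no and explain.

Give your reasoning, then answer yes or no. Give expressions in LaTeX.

No — negative degree bound, so no certificate f.

Step 1: r(k) = 4*(2*k + 1)/(k + 1).
So A=8*k + 4 and B=k + 1, with C=1.
Key eq: (8*k + 4)·f(k+1) = (k)·f(k) + (1).
deg f ≤ -1 (via 1,1,0).
deg f ≤ -1 is impossible — no certificate.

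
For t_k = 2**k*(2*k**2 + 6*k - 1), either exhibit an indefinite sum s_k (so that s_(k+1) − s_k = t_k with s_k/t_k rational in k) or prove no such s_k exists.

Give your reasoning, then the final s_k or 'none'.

s_k = 2**k*(2*k**2 - 2*k - 1)

Compute t_(k+1)/t_k: get 2*(2*k**2 + 10*k + 7)/(2*k**2 + 6*k - 1).
Take A(k)=2, B(k)=1, C(k)=k**2 + 3*k - 1/2.
Set up (2)·f(k+1) − (1)·f(k) − (k**2 + 3*k - 1/2) = 0.
Bound: deg f ≤ 2.
Coefficient equations give f(k) = (2*k**2 - 2*k - 1)/2.
R(k) = B(k−1)·f(k)/C(k) = (2*k**2 - 2*k - 1)/(2*k**2 + 6*k - 1); s_k = R·t_k = 2**k*(2*k**2 - 2*k - 1).
Verify: 2**k*(2*k**2 + 6*k - 1) matches t_k.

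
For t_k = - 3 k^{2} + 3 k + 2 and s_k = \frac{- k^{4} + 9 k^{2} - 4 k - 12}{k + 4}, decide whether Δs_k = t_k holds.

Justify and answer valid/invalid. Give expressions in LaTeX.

s_(k+1) = (-4*k - (k + 1)**4 + 9*(k + 1)**2 - 16)/(k + 5)
s_(k+1) − s_k = (-3*k**4 - 22*k**3 - 19*k**2 + 64*k + 28)/(k**2 + 9*k + 20)
(s_(k+1) − s_k) − t_k = 2*(k**3 + 6*k**2 - 7*k - 6)/(k**2 + 9*k + 20)

Invalid: residual \frac{2 \left(k^{3} + 6 k^{2} - 7 k - 6\right)}{k^{2} + 9 k + 20} ≠ 0.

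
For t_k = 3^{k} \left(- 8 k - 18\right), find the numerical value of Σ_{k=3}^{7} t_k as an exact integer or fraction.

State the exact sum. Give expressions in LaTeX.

Ratio r(k) = 3*(4*k + 13)/(4*k + 9).
Normal form (A,B,C) = (3, 1, k + 9/4).
Key eq: (3)·f(k+1) = (1)·f(k) + (k + 9/4).
deg f ≤ 1 (via 0,0,1).
Solve for f: f(k) = (4*k + 3)/8 (degree 1 ≤ 1).
So s_k = (B(k−1)f/C)·t_k = ((4*k + 3)/(2*(4*k + 9)))·t_k = 3**k*(-4*k - 3).
Δs = 3**k*(-8*k - 18), as required.
Telescoping: Σ = s_(8) − s_(3) = -229635 − (-405) = -229230.

Σ = -229230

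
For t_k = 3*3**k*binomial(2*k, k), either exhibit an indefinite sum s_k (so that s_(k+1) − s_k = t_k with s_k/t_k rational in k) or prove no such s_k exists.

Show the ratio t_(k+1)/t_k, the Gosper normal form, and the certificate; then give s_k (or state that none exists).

no hypergeometric antidifference exists

t_(k+1)/t_k = 6*(2*k + 1)/(k + 1).
Normal form (A,B,C) = (12*k + 6, k + 1, 1).
f must satisfy (12*k + 6)·f(k+1) − (k)·f(k) = 1.
From deg A=1, deg B=1, deg C=0: d=-1.
deg f ≤ -1 is impossible — no certificate.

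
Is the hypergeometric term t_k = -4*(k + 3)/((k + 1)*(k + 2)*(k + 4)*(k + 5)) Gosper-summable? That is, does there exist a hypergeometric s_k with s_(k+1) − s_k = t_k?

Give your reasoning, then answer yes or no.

Yes. s_k = k*(-k - 5)/(2*(k**2 + 5*k + 4)).

Step 1: r(k) = (k + 1)*(k + 4)**2/((k + 3)**2*(k + 6)).
So A=k + 1 and B=k + 6, with C=k**2 + 6*k + 9.
f must satisfy (k + 1)·f(k+1) − (k + 5)·f(k) = k**2 + 6*k + 9.
Degrees (1,1,2) ⇒ d ≤ 4.
Coefficient equations give f(k) = k*(k + 2)*(k + 3)*(k + 5)/8.
Get s_k = R·t_k = k*(-k - 5)/(2*(k**2 + 5*k + 4)) with R(k) = B(k−1)f(k)/C(k) = k*(k + 2)*(k + 5)**2/(8*(k + 3)).
s_(k+1) − s_k = 4*(-k - 3)/(k**4 + 12*k**3 + 49*k**2 + 78*k + 40) = t_k.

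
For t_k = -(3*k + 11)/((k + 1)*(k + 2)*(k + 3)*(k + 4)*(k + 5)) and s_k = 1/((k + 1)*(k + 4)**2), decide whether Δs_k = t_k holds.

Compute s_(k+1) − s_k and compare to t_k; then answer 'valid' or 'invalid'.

Invalid: residual 2*(4*k**2 + 31*k + 59)/(k**7 + 24*k**6 + 240*k**5 + 1290*k**4 + 3999*k**3 + 7086*k**2 + 6560*k + 2400) ≠ 0.

s_(k+1) = 1/((k + 2)*(k + 5)**2)
s_(k+1) − s_k = 1/((k + 2)*(k + 5)**2) - 1/((k + 1)*(k + 4)**2)
(s_(k+1) − s_k) − t_k = 2*(4*k**2 + 31*k + 59)/(k**7 + 24*k**6 + 240*k**5 + 1290*k**4 + 3999*k**3 + 7086*k**2 + 6560*k + 2400)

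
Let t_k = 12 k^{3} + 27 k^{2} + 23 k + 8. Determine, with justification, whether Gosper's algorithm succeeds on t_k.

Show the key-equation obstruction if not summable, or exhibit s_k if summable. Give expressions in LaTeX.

Yes. s_k = k \left(3 k^{3} + 3 k^{2} + k + 1\right).

Ratio r(k) = (12*k**3 + 63*k**2 + 113*k + 70)/(12*k**3 + 27*k**2 + 23*k + 8).
Factor: A=1; B=1; C=k**3 + 9*k**2/4 + 23*k/12 + 2/3.
Key eq: (1)·f(k+1) = (1)·f(k) + (k**3 + 9*k**2/4 + 23*k/12 + 2/3).
Bound: deg f ≤ 4.
A polynomial solution: f(k) = k*(k + 1)*(3*k**2 + 1)/12.
R(k) = B(k−1)·f(k)/C(k) = k*(3*k**2 + 1)/(12*k**2 + 15*k + 8); s_k = R·t_k = k*(3*k**3 + 3*k**2 + k + 1).
Verify: 12*k**3 + 27*k**2 + 23*k + 8 matches t_k.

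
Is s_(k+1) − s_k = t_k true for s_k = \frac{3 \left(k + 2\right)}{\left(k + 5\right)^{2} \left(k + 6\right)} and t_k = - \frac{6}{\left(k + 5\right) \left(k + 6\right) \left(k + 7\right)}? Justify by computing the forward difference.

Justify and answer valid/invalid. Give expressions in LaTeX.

s_(k+1) = 3*(k + 3)/((k + 6)**2*(k + 7))
s_(k+1) − s_k = 3*(-2*k**2 - 13*k - 9)/(k**5 + 29*k**4 + 335*k**3 + 1927*k**2 + 5520*k + 6300)
(s_(k+1) − s_k) − t_k = 9*(3*k + 17)/(k**5 + 29*k**4 + 335*k**3 + 1927*k**2 + 5520*k + 6300)

Invalid: residual \frac{9 \left(3 k + 17\right)}{k^{5} + 29 k^{4} + 335 k^{3} + 1927 k^{2} + 5520 k + 6300} ≠ 0.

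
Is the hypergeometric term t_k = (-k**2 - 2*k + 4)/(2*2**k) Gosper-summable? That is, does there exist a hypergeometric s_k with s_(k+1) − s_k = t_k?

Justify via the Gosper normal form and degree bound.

Yes. s_k = (k**2 + 4*k + 1)/2**k.

Step 1: r(k) = (k**2 + 4*k - 1)/(2*(k**2 + 2*k - 4)).
Normal form (A,B,C) = (1/2, 1, k**2 + 2*k - 4).
Need (1/2)·f(k+1) − (1)·f(k) = k**2 + 2*k - 4.
From deg A=0, deg B=0, deg C=2: d=2.
Solving with deg f ≤ 2: f(k) = -2*(k**2 + 4*k + 1).
Certificate R = B(k−1)f/C = -2*(k**2 + 4*k + 1)/(k**2 + 2*k - 4) gives s_k = (k**2 + 4*k + 1)/2**k.
Verify: (-k**2 - 2*k + 4)/(2*2**k) matches t_k.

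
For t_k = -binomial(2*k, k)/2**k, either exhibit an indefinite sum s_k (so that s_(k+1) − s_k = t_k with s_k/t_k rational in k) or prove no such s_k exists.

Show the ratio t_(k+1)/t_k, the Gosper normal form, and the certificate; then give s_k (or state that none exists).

t_(k+1)/t_k = (2*k + 1)/(k + 1).
A = 2*k + 1, B = k + 1, C = 1.
Key eq: (2*k + 1)·f(k+1) = (k)·f(k) + (1).
Bound: deg f ≤ -1.
d = -1 < 0 ⇒ no nonzero polynomial f; not summable.

no hypergeometric antidifference exists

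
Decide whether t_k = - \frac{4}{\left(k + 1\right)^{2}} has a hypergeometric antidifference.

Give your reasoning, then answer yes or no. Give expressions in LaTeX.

Step 1: r(k) = (k + 1)**2/(k + 2)**2.
Take A(k)=k**2 + 2*k + 1, B(k)=k**2 + 4*k + 4, C(k)=1.
Need (k**2 + 2*k + 1)·f(k+1) − (k**2 + 2*k + 1)·f(k) = 1.
Degrees (2,2,0) ⇒ d ≤ 0.
Put f(k) = c0: A·f(k+1) − B(k−1)·f(k) − C = -1; need -1 = 0 — inconsistent ⇒ no f, not summable.

No. Not Gosper-summable.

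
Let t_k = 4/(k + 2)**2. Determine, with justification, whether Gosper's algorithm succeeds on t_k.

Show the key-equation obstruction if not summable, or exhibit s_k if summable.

No — the linear system for f has no solution.

Compute t_(k+1)/t_k: get (k + 2)**2/(k + 3)**2.
So A=k**2 + 4*k + 4 and B=k**2 + 6*k + 9, with C=1.
Solve (k**2 + 4*k + 4)·f(k+1) − (k**2 + 4*k + 4)·f(k) = 1.
Degrees (2,2,0) ⇒ d ≤ 0.
Write f(k) = c0. Then LHS − RHS = -1, requiring -1 = 0: contradictory. No certificate.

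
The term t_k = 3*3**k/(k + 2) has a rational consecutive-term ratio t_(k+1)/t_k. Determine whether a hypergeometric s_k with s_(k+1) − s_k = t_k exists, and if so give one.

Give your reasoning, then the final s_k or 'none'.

not Gosper-summable; s_k does not exist

r(k) = 3*(k + 2)/(k + 3) after simplifying.
Gosper form: A/B · C(k+1)/C(k) with A=3*k + 6, B=k + 3, C=1.
Set up (3*k + 6)·f(k+1) − (k + 2)·f(k) − (1) = 0.
d = -1 from the (1,1,0) case.
Bound -1 < 0, so the key equation has no polynomial solution.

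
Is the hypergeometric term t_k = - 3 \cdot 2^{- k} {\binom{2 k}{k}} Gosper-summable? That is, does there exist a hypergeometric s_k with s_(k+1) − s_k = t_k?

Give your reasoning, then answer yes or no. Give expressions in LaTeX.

No — key equation has no polynomial f.

Compute t_(k+1)/t_k: get (2*k + 1)/(k + 1).
Normal form (A,B,C) = (2*k + 1, k + 1, 1).
f must satisfy (2*k + 1)·f(k+1) − (k)·f(k) = 1.
Bound: deg f ≤ -1.
d = -1 < 0 ⇒ no nonzero polynomial f; not summable.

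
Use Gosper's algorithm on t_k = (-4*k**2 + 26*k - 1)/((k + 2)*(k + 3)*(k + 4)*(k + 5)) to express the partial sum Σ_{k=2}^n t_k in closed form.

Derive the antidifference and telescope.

r(k) = -(k + 2)*(26*k - 4*(k + 1)**2 + 25)/((k + 6)*(4*k**2 - 26*k + 1)) after simplifying.
Take A(k)=k + 2, B(k)=k + 6, C(k)=k**2 - 13*k/2 + 1/4.
Need (k + 2)·f(k+1) − (k + 5)·f(k) = k**2 - 13*k/2 + 1/4.
d = 3 from the (1,1,2) case.
Match coefficients ⇒ f(k) = k*(k**2 - 87*k + 98)/96.
Get s_k = R·t_k = k*(-k**2 + 87*k - 98)/(24*(k + 2)*(k + 3)*(k + 4)) with R(k) = B(k−1)f(k)/C(k) = k*(k + 5)*(k**2 - 87*k + 98)/(24*(4*k**2 - 26*k + 1)).
Δs = (-4*k**2 + 26*k - 1)/(k**4 + 14*k**3 + 71*k**2 + 154*k + 120), as required.
s_(n+1) = (-n**3 + 84*n**2 + 73*n - 12)/(24*(n**3 + 12*n**2 + 47*n + 60)) and s_(2) = 1/20, so S(n) = (-11*n**3 + 348*n**2 + 83*n - 420)/(120*(n**3 + 12*n**2 + 47*n + 60)).

S(n) = (-11*n**3 + 348*n**2 + 83*n - 420)/(120*(n**3 + 12*n**2 + 47*n + 60))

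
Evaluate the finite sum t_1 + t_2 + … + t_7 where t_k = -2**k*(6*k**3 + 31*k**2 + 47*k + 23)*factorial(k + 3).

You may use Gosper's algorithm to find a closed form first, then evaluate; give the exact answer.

Σ = -1890459647856

r(k) = 2*(6*k**4 + 73*k**3 + 323*k**2 + 615*k + 428)/(6*k**3 + 31*k**2 + 47*k + 23) after simplifying.
Normal form (A,B,C) = (2*k + 8, 1, k**3 + 31*k**2/6 + 47*k/6 + 23/6).
Key eq: (2*k + 8)·f(k+1) = (1)·f(k) + (k**3 + 31*k**2/6 + 47*k/6 + 23/6).
d = 2 from the (1,0,3) case.
Solve for f: f(k) = (3*k**2 - k + 1)/6 (degree 2 ≤ 2).
Then R = B(k−1)f/C = (3*k**2 - k + 1)/(6*k**3 + 31*k**2 + 47*k + 23), so s_k = R(k)·t_k = -2**k*(3*k**2 - k + 1)*factorial(k + 3).
s_(k+1) − s_k = -2**k*(6*k**3 + 31*k**2 + 47*k + 23)*factorial(k + 3) = t_k.
Σ_(k=1)^(7) t_k = s_(8) − s_(1) = -1890459648000 − (-144) = -1890459647856.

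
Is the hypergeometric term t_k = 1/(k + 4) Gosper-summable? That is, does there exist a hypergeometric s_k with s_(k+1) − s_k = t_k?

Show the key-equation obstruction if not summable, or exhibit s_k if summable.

Ratio r(k) = (k + 4)/(k + 5).
A = k + 4, B = k + 5, C = 1.
f must satisfy (k + 4)·f(k+1) − (k + 4)·f(k) = 1.
d = 0 from the (1,1,0) case.
f = c0 ⇒ A·f(k+1) − B(k−1)·f(k) − C = -1. The system {-1 = 0} is inconsistent; no antidifference.

No — the linear system for f has no solution.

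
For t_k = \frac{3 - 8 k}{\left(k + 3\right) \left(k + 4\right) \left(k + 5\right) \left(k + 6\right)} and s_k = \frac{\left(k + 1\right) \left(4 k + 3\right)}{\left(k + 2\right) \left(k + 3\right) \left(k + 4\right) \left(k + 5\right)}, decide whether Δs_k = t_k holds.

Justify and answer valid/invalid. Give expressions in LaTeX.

Invalid: residual \frac{4 \left(3 k + 1\right)}{k^{5} + 20 k^{4} + 155 k^{3} + 580 k^{2} + 1044 k + 720} ≠ 0.

s_(k+1) = (k + 2)*(4*k + 7)/((k + 3)*(k + 4)*(k + 5)*(k + 6))
s_(k+1) − s_k = (-8*k**2 - k + 10)/(k**5 + 20*k**4 + 155*k**3 + 580*k**2 + 1044*k + 720)
(s_(k+1) − s_k) − t_k = 4*(3*k + 1)/(k**5 + 20*k**4 + 155*k**3 + 580*k**2 + 1044*k + 720)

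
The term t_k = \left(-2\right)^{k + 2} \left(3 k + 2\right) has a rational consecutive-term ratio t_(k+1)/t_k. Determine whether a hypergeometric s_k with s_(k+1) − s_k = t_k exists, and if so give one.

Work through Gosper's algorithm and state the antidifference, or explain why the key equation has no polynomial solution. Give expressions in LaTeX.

The ratio is 2*(-3*k - 5)/(3*k + 2).
Factor: A=-2; B=1; C=k + 2/3.
Need (-2)·f(k+1) − (1)·f(k) = k + 2/3.
deg f ≤ 1 (via 0,0,1).
A polynomial solution: f(k) = -k/3.
Certificate R = B(k−1)f/C = -k/(3*k + 2) gives s_k = -(-2)**(k + 2)*k.
Δs = (-2)**(k + 2)*(3*k + 2), as required.

s_k = - \left(-2\right)^{k + 2} k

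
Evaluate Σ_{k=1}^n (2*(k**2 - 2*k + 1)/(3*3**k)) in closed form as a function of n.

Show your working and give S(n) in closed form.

S(n) = 3**(-n - 1)*(3**n - n**2 - n - 1)

Step 1: r(k) = k**2/(3*(k**2 - 2*k + 1)).
Factor: A=1/3; B=1; C=k**2 - 2*k + 1.
Need (1/3)·f(k+1) − (1)·f(k) = k**2 - 2*k + 1.
d = 2 from the (0,0,2) case.
Match coefficients ⇒ f(k) = -3*(k**2 - k + 1)/2.
R(k) = B(k−1)·f(k)/C(k) = -3*(k**2 - k + 1)/(2*(k - 1)**2); s_k = R·t_k = (-k**2 + k - 1)/3**k.
s_(k+1) − s_k = 2*(k**2 - 2*k + 1)/(3*3**k) = t_k.
Σ_(k=1)^n t_k = s_(n+1) − s_(1) = (3**(-n - 1)*(-n**2 - n - 1)) − (-1/3), i.e. 3**(-n - 1)*(3**n - n**2 - n - 1).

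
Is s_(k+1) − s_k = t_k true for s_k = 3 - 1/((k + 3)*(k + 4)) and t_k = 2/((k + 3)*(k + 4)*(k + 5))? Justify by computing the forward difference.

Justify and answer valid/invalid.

s_(k+1) = 3 - 1/((k + 4)*(k + 5))
s_(k+1) − s_k = 2/(k**3 + 12*k**2 + 47*k + 60)
(s_(k+1) − s_k) − t_k = 0

Valid — Δs_k = t_k.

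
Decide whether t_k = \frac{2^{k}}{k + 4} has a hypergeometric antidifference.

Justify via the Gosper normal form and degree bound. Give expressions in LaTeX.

No — negative degree bound, so no certificate f.

r(k) = 2*(k + 4)/(k + 5) after simplifying.
Gosper form: A/B · C(k+1)/C(k) with A=2*k + 8, B=k + 5, C=1.
Key eq: (2*k + 8)·f(k+1) = (k + 4)·f(k) + (1).
deg f ≤ -1 (via 1,1,0).
d = -1 < 0 ⇒ no nonzero polynomial f; not summable.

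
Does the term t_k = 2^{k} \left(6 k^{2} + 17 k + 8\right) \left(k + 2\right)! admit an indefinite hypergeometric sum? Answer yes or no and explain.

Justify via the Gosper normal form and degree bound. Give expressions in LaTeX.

The ratio is 2*(6*k**3 + 47*k**2 + 118*k + 93)/(6*k**2 + 17*k + 8).
Gosper form: A/B · C(k+1)/C(k) with A=2*k + 6, B=1, C=k**2 + 17*k/6 + 4/3.
Set up (2*k + 6)·f(k+1) − (1)·f(k) − (k**2 + 17*k/6 + 4/3) = 0.
Bound: deg f ≤ 1.
Solving with deg f ≤ 1: f(k) = (3*k - 2)/6.
Certificate R = B(k−1)f/C = (3*k - 2)/(6*k**2 + 17*k + 8) gives s_k = 2**k*(3*k - 2)*factorial(k + 2).
Check: Δs_k = 2**k*(6*k**2 + 17*k + 8)*factorial(k + 2). ✓

Yes. s_k = 2^{k} \left(3 k - 2\right) \left(k + 2\right)!.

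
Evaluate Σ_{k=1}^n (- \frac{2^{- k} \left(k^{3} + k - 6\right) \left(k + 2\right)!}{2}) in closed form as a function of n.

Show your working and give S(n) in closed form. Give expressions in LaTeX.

S(n) = \frac{2^{- n} \left(- 12 \cdot 2^{n} - n^{5} n! - 5 n^{4} n! - 3 n^{3} n! + 17 n^{2} n! + 28 n n! + 12 n!\right)}{2}

Compute t_(k+1)/t_k: get (k + 3)*(k + (k + 1)**3 - 5)/(2*(k**3 + k - 6)).
Normal form (A,B,C) = (k/2 + 3/2, 1, k**3 + k - 6).
Solve (k/2 + 3/2)·f(k+1) − (1)·f(k) = k**3 + k - 6.
d = 2 from the (1,0,3) case.
A polynomial solution: f(k) = 2*k*(k - 3).
Get s_k = R·t_k = -k*(k - 3)*factorial(k + 2)/2**k with R(k) = B(k−1)f(k)/C(k) = 2*k*(k - 3)/(k**3 + k - 6).
Check: Δs_k = -(k**3 + k - 6)*factorial(k + 2)/(2*2**k). ✓
Evaluate: s_(n+1) = -2**(-n - 1)*(n - 2)*(n + 1)*factorial(n + 3); subtract s_(1) = 6 ⇒ S(n) = (-12*2**n - n**5*factorial(n) - 5*n**4*factorial(n) - 3*n**3*factorial(n) + 17*n**2*factorial(n) + 28*n*factorial(n) + 12*factorial(n))/(2*2**n).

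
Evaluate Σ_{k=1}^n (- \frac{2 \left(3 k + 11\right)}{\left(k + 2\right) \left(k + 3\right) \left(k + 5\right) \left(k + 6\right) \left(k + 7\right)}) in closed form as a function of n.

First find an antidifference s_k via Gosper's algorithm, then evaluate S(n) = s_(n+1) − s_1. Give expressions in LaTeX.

S(n) = \frac{n \left(- n^{2} - 16 n - 81\right)}{63 \left(n^{3} + 16 n^{2} + 81 n + 126\right)}

t_(k+1)/t_k = (k + 2)*(k + 5)*(3*k + 14)/((k + 4)*(k + 8)*(3*k + 11)).
Factor: A=k + 2; B=k + 8; C=k**2 + 23*k/3 + 44/3.
f must satisfy (k + 2)·f(k+1) − (k + 7)·f(k) = k**2 + 23*k/3 + 44/3.
deg f ≤ 5 (via 1,1,2).
Match coefficients ⇒ f(k) = k*(k + 3)*(k + 4)*(k**2 + 13*k + 52)/180.
So s_k = (B(k−1)f/C)·t_k = (k*(k + 3)*(k + 7)*(k**2 + 13*k + 52)/(60*(3*k + 11)))·t_k = k*(-k**2 - 13*k - 52)/(30*(k**3 + 13*k**2 + 52*k + 60)).
s_(k+1) − s_k = 2*(-3*k - 11)/(k**5 + 23*k**4 + 203*k**3 + 853*k**2 + 1692*k + 1260) = t_k.
Σ_(k=1)^n t_k = s_(n+1) − s_(1) = ((-n**3 - 16*n**2 - 81*n - 66)/(30*(n**3 + 16*n**2 + 81*n + 126))) − (-11/630), i.e. n*(-n**2 - 16*n - 81)/(63*(n**3 + 16*n**2 + 81*n + 126)).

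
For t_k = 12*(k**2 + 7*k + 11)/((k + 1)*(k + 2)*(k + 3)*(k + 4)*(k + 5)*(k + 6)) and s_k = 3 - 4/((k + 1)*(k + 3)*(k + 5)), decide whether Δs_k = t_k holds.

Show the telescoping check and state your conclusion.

s_(k+1) = 3 - 4/((k + 2)*(k + 4)*(k + 6))
s_(k+1) − s_k = 12*(k**2 + 7*k + 11)/(k**6 + 21*k**5 + 175*k**4 + 735*k**3 + 1624*k**2 + 1764*k + 720)
(s_(k+1) − s_k) − t_k = 0

Valid: the claim telescopes to t_k.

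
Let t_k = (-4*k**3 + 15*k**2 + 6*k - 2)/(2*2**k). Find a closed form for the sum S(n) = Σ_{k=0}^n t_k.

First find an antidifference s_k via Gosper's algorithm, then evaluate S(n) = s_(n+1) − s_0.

S(n) = (-6*2**n + 4*n**3 + 9*n**2 + 6*n + 4)/(2*2**n)

The ratio is (4*k**3 - 3*k**2 - 24*k - 15)/(2*(4*k**3 - 15*k**2 - 6*k + 2)).
Normal form (A,B,C) = (1/2, 1, k**3 - 15*k**2/4 - 3*k/2 + 1/2).
f must satisfy (1/2)·f(k+1) − (1)·f(k) = k**3 - 15*k**2/4 - 3*k/2 + 1/2.
From deg A=0, deg B=0, deg C=3: d=3.
Solve for f: f(k) = -(4*k**3 - 3*k**2 + 3)/2 (degree 3 ≤ 3).
So s_k = (B(k−1)f/C)·t_k = (-2*(4*k**3 - 3*k**2 + 3)/(4*k**3 - 15*k**2 - 6*k + 2))·t_k = (4*k**3 - 3*k**2 + 3)/2**k.
s_(k+1) − s_k = (-4*k**3 + 15*k**2 + 6*k - 2)/(2*2**k) = t_k.
Telescope: S(n) = s_(n+1) − s_(0) = 2**(-n - 1)*(4*n**3 + 9*n**2 + 6*n + 4) − (3) = (-6*2**n + 4*n**3 + 9*n**2 + 6*n + 4)/(2*2**n).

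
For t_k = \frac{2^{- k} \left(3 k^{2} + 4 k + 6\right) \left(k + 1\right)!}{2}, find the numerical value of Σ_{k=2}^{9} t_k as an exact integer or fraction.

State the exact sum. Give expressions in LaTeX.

Σ = 4833633/4

The ratio is (k + 2)*(4*k + 3*(k + 1)**2 + 10)/(2*(3*k**2 + 4*k + 6)).
Factor: A=k/2 + 1; B=1; C=k**2 + 4*k/3 + 2.
Set up (k/2 + 1)·f(k+1) − (1)·f(k) − (k**2 + 4*k/3 + 2) = 0.
deg f ≤ 1 (via 1,0,2).
Coefficient equations give f(k) = 2*(3*k + 1)/3.
R(k) = B(k−1)·f(k)/C(k) = 2*(3*k + 1)/(3*k**2 + 4*k + 6); s_k = R·t_k = (3*k + 1)*factorial(k + 1)/2**k.
s_(k+1) − s_k = (3*k**2 + 4*k + 6)*factorial(k + 1)/(2*2**k) = t_k.
Telescoping: Σ = s_(10) − s_(2) = 4833675/4 − (21/2) = 4833633/4.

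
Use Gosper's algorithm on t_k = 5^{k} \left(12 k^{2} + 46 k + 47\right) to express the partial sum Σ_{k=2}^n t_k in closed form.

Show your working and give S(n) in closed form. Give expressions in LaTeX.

S(n) = 15 \cdot 5^{n} n^{2} + 50 \cdot 5^{n} n + 50 \cdot 5^{n} - 575

r(k) = 5*(12*k**2 + 70*k + 105)/(12*k**2 + 46*k + 47) after simplifying.
Gosper form: A/B · C(k+1)/C(k) with A=5, B=1, C=k**2 + 23*k/6 + 47/12.
Key eq: (5)·f(k+1) = (1)·f(k) + (k**2 + 23*k/6 + 47/12).
d = 2 from the (0,0,2) case.
Coefficient equations give f(k) = (3*k**2 + 4*k + 3)/12.
Then R = B(k−1)f/C = (3*k**2 + 4*k + 3)/(12*k**2 + 46*k + 47), so s_k = R(k)·t_k = 5**k*(3*k**2 + 4*k + 3).
Check: Δs_k = 5**k*(12*k**2 + 46*k + 47). ✓
s_(n+1) = 5**(n + 1)*(3*n**2 + 10*n + 10) and s_(2) = 575, so S(n) = 15*5**n*n**2 + 50*5**n*n + 50*5**n - 575.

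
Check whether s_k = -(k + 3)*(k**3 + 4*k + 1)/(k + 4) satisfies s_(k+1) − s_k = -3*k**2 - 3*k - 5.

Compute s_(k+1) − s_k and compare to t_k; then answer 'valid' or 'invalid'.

Invalid: residual (2*k**3 + 15*k**2 + 13*k + 19)/(k**2 + 9*k + 20) ≠ 0.

s_(k+1) = -(k + 4)*(4*k + (k + 1)**3 + 5)/(k + 5)
s_(k+1) − s_k = (-3*k**4 - 28*k**3 - 77*k**2 - 92*k - 81)/(k**2 + 9*k + 20)
(s_(k+1) − s_k) − t_k = (2*k**3 + 15*k**2 + 13*k + 19)/(k**2 + 9*k + 20)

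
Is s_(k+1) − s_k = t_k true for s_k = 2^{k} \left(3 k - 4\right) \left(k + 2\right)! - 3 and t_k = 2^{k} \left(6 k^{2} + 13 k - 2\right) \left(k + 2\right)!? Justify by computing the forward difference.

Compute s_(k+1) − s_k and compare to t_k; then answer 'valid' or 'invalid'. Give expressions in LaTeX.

valid; difference matches t_k

s_(k+1) = 2**(k + 1)*(3*k - 1)*factorial(k + 3) - 3
s_(k+1) − s_k = 2**k*(6*k**2 + 13*k - 2)*factorial(k + 2)
(s_(k+1) − s_k) − t_k = 0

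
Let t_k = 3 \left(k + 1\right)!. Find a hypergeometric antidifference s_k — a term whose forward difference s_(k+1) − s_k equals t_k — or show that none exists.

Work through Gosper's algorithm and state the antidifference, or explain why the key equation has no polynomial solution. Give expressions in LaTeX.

Compute t_(k+1)/t_k: get k + 2.
Gosper form: A/B · C(k+1)/C(k) with A=k + 2, B=1, C=1.
Solve (k + 2)·f(k+1) − (1)·f(k) = 1.
Bound: deg f ≤ -1.
Bound -1 < 0, so the key equation has no polynomial solution.

none — t_k is not Gosper-summable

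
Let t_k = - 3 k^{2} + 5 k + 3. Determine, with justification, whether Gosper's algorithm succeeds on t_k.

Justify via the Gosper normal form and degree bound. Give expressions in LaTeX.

Yes. s_k = k^{2} \left(4 - k\right).

Step 1: r(k) = (3*k**2 + k - 5)/(3*k**2 - 5*k - 3).
Factor: A=1; B=1; C=k**2 - 5*k/3 - 1.
Need (1)·f(k+1) − (1)·f(k) = k**2 - 5*k/3 - 1.
deg f ≤ 3 (via 0,0,2).
Solving with deg f ≤ 3: f(k) = k**2*(k - 4)/3.
So s_k = (B(k−1)f/C)·t_k = (k**2*(k - 4)/(3*k**2 - 5*k - 3))·t_k = k**2*(4 - k).
Δs = -3*k**2 + 5*k + 3, as required.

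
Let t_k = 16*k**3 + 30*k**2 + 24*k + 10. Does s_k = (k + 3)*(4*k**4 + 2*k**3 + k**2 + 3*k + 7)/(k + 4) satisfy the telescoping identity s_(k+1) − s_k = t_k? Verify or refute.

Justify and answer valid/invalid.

s_(k+1) = (4*k**5 + 34*k**4 + 103*k**3 + 151*k**2 + 125*k + 68)/(k + 5)
s_(k+1) − s_k = (16*k**5 + 162*k**4 + 522*k**3 + 683*k**2 + 467*k + 167)/(k**2 + 9*k + 20)
(s_(k+1) − s_k) − t_k = (-12*k**4 - 92*k**3 - 143*k**2 - 103*k - 33)/(k**2 + 9*k + 20)

Invalid: residual (-12*k**4 - 92*k**3 - 143*k**2 - 103*k - 33)/(k**2 + 9*k + 20) ≠ 0.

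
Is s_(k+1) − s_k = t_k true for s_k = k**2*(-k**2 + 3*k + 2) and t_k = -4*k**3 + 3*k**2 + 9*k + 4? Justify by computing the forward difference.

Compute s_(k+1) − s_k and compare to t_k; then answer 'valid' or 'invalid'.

Valid: the claim telescopes to t_k.

s_(k+1) = (k + 1)**2*(3*k - (k + 1)**2 + 5)
s_(k+1) − s_k = -4*k**3 + 3*k**2 + 9*k + 4
(s_(k+1) − s_k) − t_k = 0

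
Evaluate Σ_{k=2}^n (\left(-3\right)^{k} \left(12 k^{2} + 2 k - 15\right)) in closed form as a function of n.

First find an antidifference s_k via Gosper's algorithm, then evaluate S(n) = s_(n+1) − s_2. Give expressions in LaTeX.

The ratio is 3*(-12*k**2 - 26*k + 1)/(12*k**2 + 2*k - 15).
Take A(k)=-3, B(k)=1, C(k)=k**2 + k/6 - 5/4.
Need (-3)·f(k+1) − (1)·f(k) = k**2 + k/6 - 5/4.
From deg A=0, deg B=0, deg C=2: d=2.
Solve for f: f(k) = -(3*k**2 - 4*k - 3)/12 (degree 2 ≤ 2).
Certificate R = B(k−1)f/C = -(3*k**2 - 4*k - 3)/(12*k**2 + 2*k - 15) gives s_k = (-3)**k*(-3*k**2 + 4*k + 3).
Check: Δs_k = (-3)**k*(12*k**2 + 2*k - 15). ✓
s_(n+1) = (-3)**(n + 1)*(-3*n**2 - 2*n + 4) and s_(2) = -9, so S(n) = 9*(-3)**n*n**2 + 6*(-3)**n*n - 12*(-3)**n + 9.

S(n) = 9 \left(-3\right)^{n} n^{2} + 6 \left(-3\right)^{n} n - 12 \left(-3\right)^{n} + 9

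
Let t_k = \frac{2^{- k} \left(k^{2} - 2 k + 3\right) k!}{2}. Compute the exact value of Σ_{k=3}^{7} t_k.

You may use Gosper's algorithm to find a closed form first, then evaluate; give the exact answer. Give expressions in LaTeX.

The ratio is (k**3 + k**2 + 2*k + 2)/(2*(k**2 - 2*k + 3)).
Factor: A=k/2 + 1/2; B=1; C=k**2 - 2*k + 3.
Set up (k/2 + 1/2)·f(k+1) − (1)·f(k) − (k**2 - 2*k + 3) = 0.
Degrees (1,0,2) ⇒ d ≤ 1.
A polynomial solution: f(k) = 2*(k - 2).
Get s_k = R·t_k = (k - 2)*factorial(k)/2**k with R(k) = B(k−1)f(k)/C(k) = 2*(k - 2)/(k**2 - 2*k + 3).
Δs = (k**2 - 2*k + 3)*factorial(k)/(2*2**k), as required.
Telescoping: Σ = s_(8) − s_(3) = 945 − (3/4) = 3777/4.

Σ = 3777/4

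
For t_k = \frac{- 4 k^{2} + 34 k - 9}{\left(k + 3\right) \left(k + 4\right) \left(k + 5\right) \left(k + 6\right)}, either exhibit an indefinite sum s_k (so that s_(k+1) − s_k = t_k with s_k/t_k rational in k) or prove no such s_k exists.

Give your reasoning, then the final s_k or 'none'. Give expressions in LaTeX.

t_(k+1)/t_k = -(k + 3)*(34*k - 4*(k + 1)**2 + 25)/((k + 7)*(4*k**2 - 34*k + 9)).
Gosper form: A/B · C(k+1)/C(k) with A=k + 3, B=k + 7, C=k**2 - 17*k/2 + 9/4.
Key eq: (k + 3)·f(k+1) = (k + 6)·f(k) + (k**2 - 17*k/2 + 9/4).
Degrees (1,1,2) ⇒ d ≤ 3.
Match coefficients ⇒ f(k) = k*(k - 46)*(k - 2)/60.
So s_k = (B(k−1)f/C)·t_k = (k*(k - 46)*(k - 2)*(k + 6)/(15*(4*k**2 - 34*k + 9)))·t_k = k*(-k**2 + 48*k - 92)/(15*(k + 3)*(k + 4)*(k + 5)).
s_(k+1) − s_k = (-4*k**2 + 34*k - 9)/(k**4 + 18*k**3 + 119*k**2 + 342*k + 360) = t_k.

s_k = \frac{k \left(- k^{2} + 48 k - 92\right)}{15 \left(k + 3\right) \left(k + 4\right) \left(k + 5\right)}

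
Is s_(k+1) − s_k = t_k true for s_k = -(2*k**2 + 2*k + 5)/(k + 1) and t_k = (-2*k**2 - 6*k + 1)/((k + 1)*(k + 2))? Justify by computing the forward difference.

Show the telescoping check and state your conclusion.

valid; difference matches t_k

s_(k+1) = (-2*k**2 - 6*k - 9)/(k + 2)
s_(k+1) − s_k = (-2*k**2 - 6*k + 1)/(k**2 + 3*k + 2)
(s_(k+1) − s_k) − t_k = 0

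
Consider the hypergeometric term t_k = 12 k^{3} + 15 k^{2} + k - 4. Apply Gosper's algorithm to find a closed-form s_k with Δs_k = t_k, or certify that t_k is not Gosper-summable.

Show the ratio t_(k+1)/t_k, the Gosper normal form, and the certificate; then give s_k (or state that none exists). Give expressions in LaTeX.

s_k = k \left(3 k^{3} - k^{2} - 4 k - 2\right)

Ratio r(k) = (12*k**3 + 51*k**2 + 67*k + 24)/(12*k**3 + 15*k**2 + k - 4).
Take A(k)=1, B(k)=1, C(k)=k**3 + 5*k**2/4 + k/12 - 1/3.
Need (1)·f(k+1) − (1)·f(k) = k**3 + 5*k**2/4 + k/12 - 1/3.
From deg A=0, deg B=0, deg C=3: d=4.
Solve for f: f(k) = k*(3*k**3 - k**2 - 4*k - 2)/12 (degree 4 ≤ 4).
So s_k = (B(k−1)f/C)·t_k = (k*(3*k**3 - k**2 - 4*k - 2)/(12*k**3 + 15*k**2 + k - 4))·t_k = k*(3*k**3 - k**2 - 4*k - 2).
Δs = 12*k**3 + 15*k**2 + k - 4, as required.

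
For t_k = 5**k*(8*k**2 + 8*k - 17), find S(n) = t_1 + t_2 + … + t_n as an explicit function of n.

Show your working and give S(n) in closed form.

Ratio r(k) = 5*(8*k**2 + 24*k - 1)/(8*k**2 + 8*k - 17).
Normal form (A,B,C) = (5, 1, k**2 + k - 17/8).
Need (5)·f(k+1) − (1)·f(k) = k**2 + k - 17/8.
d = 2 from the (0,0,2) case.
A polynomial solution: f(k) = (2*k**2 - 3*k - 3)/8.
Certificate R = B(k−1)f/C = (2*k**2 - 3*k - 3)/(8*k**2 + 8*k - 17) gives s_k = 5**k*(2*k**2 - 3*k - 3).
Verify: 5**k*(8*k**2 + 8*k - 17) matches t_k.
Evaluate: s_(n+1) = 5**(n + 1)*(2*n**2 + n - 4); subtract s_(1) = -20 ⇒ S(n) = 10*5**n*n**2 + 5*5**n*n - 20*5**n + 20.

S(n) = 10*5**n*n**2 + 5*5**n*n - 20*5**n + 20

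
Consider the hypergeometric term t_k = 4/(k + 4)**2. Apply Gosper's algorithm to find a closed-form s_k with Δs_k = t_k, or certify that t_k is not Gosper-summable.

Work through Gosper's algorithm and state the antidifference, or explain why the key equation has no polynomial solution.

Ratio r(k) = (k + 4)**2/(k + 5)**2.
So A=k**2 + 8*k + 16 and B=k**2 + 10*k + 25, with C=1.
f must satisfy (k**2 + 8*k + 16)·f(k+1) − (k**2 + 8*k + 16)·f(k) = 1.
From deg A=2, deg B=2, deg C=0: d=0.
f = c0 ⇒ A·f(k+1) − B(k−1)·f(k) − C = -1. The system {-1 = 0} is inconsistent; no antidifference.

not Gosper-summable; s_k does not exist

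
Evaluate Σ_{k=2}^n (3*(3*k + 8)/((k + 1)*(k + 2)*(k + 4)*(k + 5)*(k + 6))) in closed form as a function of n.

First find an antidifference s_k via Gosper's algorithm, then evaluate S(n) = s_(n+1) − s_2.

t_(k+1)/t_k = (k + 1)*(k + 4)*(3*k + 11)/((k + 3)*(k + 7)*(3*k + 8)).
So A=k + 1 and B=k + 7, with C=k**2 + 17*k/3 + 8.
f must satisfy (k + 1)·f(k+1) − (k + 6)·f(k) = k**2 + 17*k/3 + 8.
Bound: deg f ≤ 5.
Coefficient equations give f(k) = k*(k + 2)*(k + 3)*(k**2 + 10*k + 29)/60.
R(k) = B(k−1)·f(k)/C(k) = k*(k + 2)*(k + 6)*(k**2 + 10*k + 29)/(20*(3*k + 8)); s_k = R·t_k = 3*k*(k**2 + 10*k + 29)/(20*(k**3 + 10*k**2 + 29*k + 20)).
Verify: 3*(3*k + 8)/(k**5 + 18*k**4 + 121*k**3 + 372*k**2 + 508*k + 240) matches t_k.
s_(n+1) = 3*(n**3 + 13*n**2 + 52*n + 40)/(20*(n**3 + 13*n**2 + 52*n + 60)) and s_(2) = 53/420, so S(n) = (n**3 + 13*n**2 + 52*n - 66)/(42*(n**3 + 13*n**2 + 52*n + 60)).

S(n) = (n**3 + 13*n**2 + 52*n - 66)/(42*(n**3 + 13*n**2 + 52*n + 60))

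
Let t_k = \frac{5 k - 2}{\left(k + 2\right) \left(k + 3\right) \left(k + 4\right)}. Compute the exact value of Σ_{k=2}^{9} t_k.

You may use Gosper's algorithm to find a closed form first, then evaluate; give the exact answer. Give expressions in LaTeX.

The ratio is (k + 2)*(5*k + 3)/((k + 5)*(5*k - 2)).
Gosper form: A/B · C(k+1)/C(k) with A=k + 2, B=k + 5, C=k - 2/5.
Set up (k + 2)·f(k+1) − (k + 4)·f(k) − (k - 2/5) = 0.
Degrees (1,1,1) ⇒ d ≤ 2.
Match coefficients ⇒ f(k) = k*(2*k - 5)/15.
Get s_k = R·t_k = k*(2*k - 5)/(3*(k + 2)*(k + 3)) with R(k) = B(k−1)f(k)/C(k) = k*(k + 4)*(2*k - 5)/(3*(5*k - 2)).
s_(k+1) − s_k = (5*k - 2)/(k**3 + 9*k**2 + 26*k + 24) = t_k.
Sum = s_(10) − s_(2); s_(10) = 25/78, s_(2) = -1/30 ⇒ 23/65.

Σ = 23/65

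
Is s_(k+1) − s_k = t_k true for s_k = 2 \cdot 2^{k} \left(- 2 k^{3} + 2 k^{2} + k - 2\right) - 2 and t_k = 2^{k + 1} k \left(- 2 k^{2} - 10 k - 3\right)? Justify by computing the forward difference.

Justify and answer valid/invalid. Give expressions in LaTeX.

valid; difference matches t_k

s_(k+1) = 2*2**(k + 1)*(k - 2*(k + 1)**3 + 2*(k + 1)**2 - 1) - 2
s_(k+1) − s_k = 2**(k + 1)*k*(-2*k**2 - 10*k - 3)
(s_(k+1) − s_k) − t_k = 0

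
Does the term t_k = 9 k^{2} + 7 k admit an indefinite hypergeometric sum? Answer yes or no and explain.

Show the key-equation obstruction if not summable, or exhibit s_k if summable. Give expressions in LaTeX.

Compute t_(k+1)/t_k: get (9*k**2 + 25*k + 16)/(k*(9*k + 7)).
Factor: A=1; B=1; C=k**2 + 7*k/9.
f must satisfy (1)·f(k+1) − (1)·f(k) = k**2 + 7*k/9.
From deg A=0, deg B=0, deg C=2: d=3.
Coefficient equations give f(k) = k*(k - 1)*(3*k + 2)/9.
R(k) = B(k−1)·f(k)/C(k) = (k - 1)*(3*k + 2)/(9*k + 7); s_k = R·t_k = k*(3*k**2 - k - 2).
Δs = k*(9*k + 7), as required.

Yes. s_k = k \left(3 k^{2} - k - 2\right).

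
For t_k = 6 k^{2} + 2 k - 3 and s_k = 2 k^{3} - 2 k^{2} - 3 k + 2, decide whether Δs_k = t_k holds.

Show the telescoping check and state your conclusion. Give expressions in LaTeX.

Valid — Δs_k = t_k.

s_(k+1) = 2*k**3 + 4*k**2 - k - 1
s_(k+1) − s_k = 6*k**2 + 2*k - 3
(s_(k+1) − s_k) − t_k = 0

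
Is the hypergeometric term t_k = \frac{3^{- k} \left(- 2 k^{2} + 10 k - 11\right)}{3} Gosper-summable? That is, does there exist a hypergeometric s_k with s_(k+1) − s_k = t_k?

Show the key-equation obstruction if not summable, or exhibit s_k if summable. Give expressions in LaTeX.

Ratio r(k) = (2*k**2 - 6*k + 3)/(3*(2*k**2 - 10*k + 11)).
So A=1/3 and B=1, with C=k**2 - 5*k + 11/2.
Solve (1/3)·f(k+1) − (1)·f(k) = k**2 - 5*k + 11/2.
d = 2 from the (0,0,2) case.
Match coefficients ⇒ f(k) = -3*(k - 2)**2/2.
R(k) = B(k−1)·f(k)/C(k) = -3*(k - 2)**2/(2*k**2 - 10*k + 11); s_k = R·t_k = (k**2 - 4*k + 4)/3**k.
Verify: (-2*k**2 + 10*k - 11)/(3*3**k) matches t_k.

Yes. s_k = 3^{- k} \left(k^{2} - 4 k + 4\right).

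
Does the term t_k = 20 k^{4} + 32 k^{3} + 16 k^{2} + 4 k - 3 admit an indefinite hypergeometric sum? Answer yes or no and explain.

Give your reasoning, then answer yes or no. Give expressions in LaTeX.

Step 1: r(k) = (20*k**4 + 112*k**3 + 232*k**2 + 212*k + 69)/(20*k**4 + 32*k**3 + 16*k**2 + 4*k - 3).
A = 1, B = 1, C = k**4 + 8*k**3/5 + 4*k**2/5 + k/5 - 3/20.
Key eq: (1)·f(k+1) = (1)·f(k) + (k**4 + 8*k**3/5 + 4*k**2/5 + k/5 - 3/20).
From deg A=0, deg B=0, deg C=4: d=5.
Match coefficients ⇒ f(k) = k*(4*k**4 - 2*k**3 - 4*k**2 + 2*k - 3)/20.
So s_k = (B(k−1)f/C)·t_k = (k*(4*k**4 - 2*k**3 - 4*k**2 + 2*k - 3)/(20*k**4 + 32*k**3 + 16*k**2 + 4*k - 3))·t_k = k*(4*k**4 - 2*k**3 - 4*k**2 + 2*k - 3).
Δs = 20*k**4 + 32*k**3 + 16*k**2 + 4*k - 3, as required.

Yes. s_k = k \left(4 k^{4} - 2 k^{3} - 4 k^{2} + 2 k - 3\right).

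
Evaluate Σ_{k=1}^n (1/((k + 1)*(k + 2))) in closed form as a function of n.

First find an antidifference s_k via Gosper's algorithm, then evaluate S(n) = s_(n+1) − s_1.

Step 1: r(k) = (k + 1)/(k + 3).
Normal form (A,B,C) = (k + 1, k + 3, 1).
Solve (k + 1)·f(k+1) − (k + 2)·f(k) = 1.
Degrees (1,1,0) ⇒ d ≤ 1.
Solve for f: f(k) = k (degree 1 ≤ 1).
Then R = B(k−1)f/C = k*(k + 2), so s_k = R(k)·t_k = k/(k + 1).
s_(k+1) − s_k = 1/(k**2 + 3*k + 2) = t_k.
Σ_(k=1)^n t_k = s_(n+1) − s_(1) = ((n + 1)/(n + 2)) − (1/2), i.e. n/(2*(n + 2)).

S(n) = n/(2*(n + 2))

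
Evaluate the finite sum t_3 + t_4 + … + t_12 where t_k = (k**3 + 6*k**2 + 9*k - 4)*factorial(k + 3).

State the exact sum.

Σ = 3724256600058240

Step 1: r(k) = (k**4 + 13*k**3 + 60*k**2 + 108*k + 48)/(k**3 + 6*k**2 + 9*k - 4).
Normal form (A,B,C) = (k + 4, 1, k**3 + 6*k**2 + 9*k - 4).
Set up (k + 4)·f(k+1) − (1)·f(k) − (k**3 + 6*k**2 + 9*k - 4) = 0.
d = 2 from the (1,0,3) case.
A polynomial solution: f(k) = k**2 + k - 4.
R(k) = B(k−1)·f(k)/C(k) = (k**2 + k - 4)/(k**3 + 6*k**2 + 9*k - 4); s_k = R·t_k = (k**2 + k - 4)*factorial(k + 3).
s_(k+1) − s_k = (k**3 + 6*k**2 + 9*k - 4)*factorial(k + 3) = t_k.
Sum = s_(13) − s_(3); s_(13) = 3724256600064000, s_(3) = 5760 ⇒ 3724256600058240.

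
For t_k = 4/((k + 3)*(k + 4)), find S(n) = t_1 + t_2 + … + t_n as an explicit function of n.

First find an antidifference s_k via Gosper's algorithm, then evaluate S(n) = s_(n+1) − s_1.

S(n) = n/(n + 4)

Step 1: r(k) = (k + 3)/(k + 5).
A = k + 3, B = k + 5, C = 1.
Need (k + 3)·f(k+1) − (k + 4)·f(k) = 1.
Bound: deg f ≤ 1.
A polynomial solution: f(k) = k/3.
Certificate R = B(k−1)f/C = k*(k + 4)/3 gives s_k = 4*k/(3*(k + 3)).
Verify: 4/(k**2 + 7*k + 12) matches t_k.
Telescope: S(n) = s_(n+1) − s_(1) = 4*(n + 1)/(3*(n + 4)) − (1/3) = n/(n + 4).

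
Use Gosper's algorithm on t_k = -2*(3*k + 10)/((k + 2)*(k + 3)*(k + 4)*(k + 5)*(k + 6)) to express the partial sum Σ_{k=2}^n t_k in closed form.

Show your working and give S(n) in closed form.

Step 1: r(k) = (k + 2)*(3*k + 13)/((k + 7)*(3*k + 10)).
So A=k + 2 and B=k + 7, with C=k + 10/3.
Set up (k + 2)·f(k+1) − (k + 6)·f(k) − (k + 10/3) = 0.
From deg A=1, deg B=1, deg C=1: d=4.
Solving with deg f ≤ 4: f(k) = k*(k + 3)*(k**2 + 11*k + 38)/120.
Get s_k = R·t_k = k*(-k**2 - 11*k - 38)/(20*(k**3 + 11*k**2 + 38*k + 40)) with R(k) = B(k−1)f(k)/C(k) = k*(k + 3)*(k + 6)*(k**2 + 11*k + 38)/(40*(3*k + 10)).
s_(k+1) − s_k = 2*(-3*k - 10)/(k**5 + 20*k**4 + 155*k**3 + 580*k**2 + 1044*k + 720) = t_k.
Telescope: S(n) = s_(n+1) − s_(2) = (-n**3 - 14*n**2 - 63*n - 50)/(20*(n**3 + 14*n**2 + 63*n + 90)) − (-4/105) = (-n**3 - 14*n**2 - 63*n + 78)/(84*(n**3 + 14*n**2 + 63*n + 90)).

S(n) = (-n**3 - 14*n**2 - 63*n + 78)/(84*(n**3 + 14*n**2 + 63*n + 90))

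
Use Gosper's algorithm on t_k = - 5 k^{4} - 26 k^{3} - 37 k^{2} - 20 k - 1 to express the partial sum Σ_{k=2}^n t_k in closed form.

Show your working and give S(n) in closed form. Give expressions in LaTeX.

The ratio is (5*k**4 + 46*k**3 + 145*k**2 + 192*k + 89)/(5*k**4 + 26*k**3 + 37*k**2 + 20*k + 1).
Gosper form: A/B · C(k+1)/C(k) with A=1, B=1, C=k**4 + 26*k**3/5 + 37*k**2/5 + 4*k + 1/5.
Need (1)·f(k+1) − (1)·f(k) = k**4 + 26*k**3/5 + 37*k**2/5 + 4*k + 1/5.
Degrees (0,0,4) ⇒ d ≤ 5.
Solving with deg f ≤ 5: f(k) = k*(k**4 + 4*k**3 + k**2 - 2*k - 3)/5.
Then R = B(k−1)f/C = k*(k**4 + 4*k**3 + k**2 - 2*k - 3)/(5*k**4 + 26*k**3 + 37*k**2 + 20*k + 1), so s_k = R(k)·t_k = k*(-k**4 - 4*k**3 - k**2 + 2*k + 3).
Δs = -5*k**4 - 26*k**3 - 37*k**2 - 20*k - 1, as required.
Σ_(k=2)^n t_k = s_(n+1) − s_(2) = (-n**5 - 9*n**4 - 27*n**3 - 35*n**2 - 17*n - 1) − (-90), i.e. -n**5 - 9*n**4 - 27*n**3 - 35*n**2 - 17*n + 89.

S(n) = - n^{5} - 9 n^{4} - 27 n^{3} - 35 n^{2} - 17 n + 89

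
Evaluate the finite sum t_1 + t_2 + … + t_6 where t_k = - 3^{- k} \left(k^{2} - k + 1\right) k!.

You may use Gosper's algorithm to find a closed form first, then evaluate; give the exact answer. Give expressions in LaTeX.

Ratio r(k) = -(k + 1)*(k - (k + 1)**2)/(3*k**2 - 3*k + 3).
Factor: A=k/3 + 1/3; B=1; C=k**2 - k + 1.
Set up (k/3 + 1/3)·f(k+1) − (1)·f(k) − (k**2 - k + 1) = 0.
From deg A=1, deg B=0, deg C=2: d=1.
A polynomial solution: f(k) = 3*k.
Certificate R = B(k−1)f/C = 3*k/(k**2 - k + 1) gives s_k = -3**(1 - k)*k*factorial(k).
s_(k+1) − s_k = -(k**2 - k + 1)*factorial(k)/3**k = t_k.
Σ_(k=1)^(6) t_k = s_(7) − s_(1) = -3920/81 − (-1) = -3839/81.

Σ = -3839/81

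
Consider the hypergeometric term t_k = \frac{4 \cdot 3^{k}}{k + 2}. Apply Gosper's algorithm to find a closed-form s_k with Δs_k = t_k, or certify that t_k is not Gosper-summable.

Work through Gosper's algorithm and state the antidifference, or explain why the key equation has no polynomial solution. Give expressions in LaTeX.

not Gosper-summable; s_k does not exist

t_(k+1)/t_k = 3*(k + 2)/(k + 3).
A = 3*k + 6, B = k + 3, C = 1.
Set up (3*k + 6)·f(k+1) − (k + 2)·f(k) − (1) = 0.
d = -1 from the (1,1,0) case.
d = -1 < 0 ⇒ no nonzero polynomial f; not summable.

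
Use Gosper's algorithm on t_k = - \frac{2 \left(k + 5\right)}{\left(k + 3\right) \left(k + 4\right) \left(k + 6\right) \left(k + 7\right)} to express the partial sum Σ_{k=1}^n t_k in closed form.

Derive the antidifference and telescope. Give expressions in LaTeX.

Ratio r(k) = (k + 3)*(k + 6)**2/((k + 5)**2*(k + 8)).
Take A(k)=k + 3, B(k)=k + 8, C(k)=k**2 + 10*k + 25.
Need (k + 3)·f(k+1) − (k + 7)·f(k) = k**2 + 10*k + 25.
Bound: deg f ≤ 4.
Solve for f: f(k) = k*(k + 4)*(k + 5)*(k + 9)/36 (degree 4 ≤ 4).
So s_k = (B(k−1)f/C)·t_k = (k*(k + 4)*(k + 7)*(k + 9)/(36*(k + 5)))·t_k = k*(-k - 9)/(18*(k**2 + 9*k + 18)).
Check: Δs_k = 2*(-k - 5)/(k**4 + 20*k**3 + 145*k**2 + 450*k + 504). ✓
s_(n+1) = (-n**2 - 11*n - 10)/(18*(n**2 + 11*n + 28)) and s_(1) = -5/252, so S(n) = n*(-n - 11)/(28*(n**2 + 11*n + 28)).

S(n) = \frac{n \left(- n - 11\right)}{28 \left(n^{2} + 11 n + 28\right)}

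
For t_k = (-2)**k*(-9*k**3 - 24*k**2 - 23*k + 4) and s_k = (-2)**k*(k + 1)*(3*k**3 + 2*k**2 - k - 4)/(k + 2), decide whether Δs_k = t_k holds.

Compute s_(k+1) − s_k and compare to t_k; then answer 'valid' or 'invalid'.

Invalid: residual (-2)**k*(9*k**4 + 45*k**3 + 73*k**2 + 41*k - 12)/(k**2 + 5*k + 6) ≠ 0.

s_(k+1) = 2*(-2)**k*k*(-3*k**3 - 17*k**2 - 34*k - 24)/(k + 3)
s_(k+1) − s_k = (-2)**k*(-9*k**5 - 60*k**4 - 152*k**3 - 182*k**2 - 77*k + 12)/(k**2 + 5*k + 6)
(s_(k+1) − s_k) − t_k = (-2)**k*(9*k**4 + 45*k**3 + 73*k**2 + 41*k - 12)/(k**2 + 5*k + 6)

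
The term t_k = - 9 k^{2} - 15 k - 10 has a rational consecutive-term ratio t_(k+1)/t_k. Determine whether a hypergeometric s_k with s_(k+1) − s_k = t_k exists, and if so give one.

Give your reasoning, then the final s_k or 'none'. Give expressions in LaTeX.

Compute t_(k+1)/t_k: get (9*k**2 + 33*k + 34)/(9*k**2 + 15*k + 10).
Factor: A=1; B=1; C=k**2 + 5*k/3 + 10/9.
f must satisfy (1)·f(k+1) − (1)·f(k) = k**2 + 5*k/3 + 10/9.
From deg A=0, deg B=0, deg C=2: d=3.
Coefficient equations give f(k) = k*(3*k**2 + 3*k + 4)/9.
So s_k = (B(k−1)f/C)·t_k = (k*(3*k**2 + 3*k + 4)/(9*k**2 + 15*k + 10))·t_k = k*(-3*k**2 - 3*k - 4).
Check: Δs_k = -9*k**2 - 15*k - 10. ✓

s_k = k \left(- 3 k^{2} - 3 k - 4\right)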